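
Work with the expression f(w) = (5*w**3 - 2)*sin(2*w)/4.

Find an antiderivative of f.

An antiderivative is F(w) = -5*w**3*cos(2*w)/8 + 15*w**2*sin(2*w)/16 + 15*w*cos(2*w)/16 - 15*sin(2*w)/32 + cos(2*w)/4.

Any candidate F(w) must reproduce f(w) exactly when differentiated.
Check: d/dw[-5*w**3*cos(2*w)/8 + 15*w**2*sin(2*w)/16 + 15*w*cos(2*w)/16 - 15*sin(2*w)/32 + cos(2*w)/4] = 5*w**3*sin(2*w)/4 - sin(2*w)/2, which equals f(w).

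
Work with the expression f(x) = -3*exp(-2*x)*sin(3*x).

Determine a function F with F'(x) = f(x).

An antiderivative F(x) passes only if d/dx[F] lands on f(x) exactly.
Check: d/dx[(6*sin(3*x) + 9*cos(3*x))*exp(-2*x)/13] = -3*exp(-2*x)*sin(3*x) = f(x).

An antiderivative is F(x) = (6*sin(3*x) + 9*cos(3*x))*exp(-2*x)/13.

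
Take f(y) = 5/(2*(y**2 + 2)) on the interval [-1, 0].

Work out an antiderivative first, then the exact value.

Antiderivative: F(y) = 5*sqrt(2)*atan(sqrt(2)*y/2)/4; value = 5*sqrt(2)*atan(sqrt(2)/2)/4

Differentiate the proposed F(y) back; it has to land on f(y) exactly.
F(y) = 5*sqrt(2)*atan(sqrt(2)*y/2)/4 is an antiderivative of f.
Check: d/dy[5*sqrt(2)*atan(sqrt(2)*y/2)/4] = 5/(2*y**2 + 4), which equals f(y).
F(0) = 0; F(-1) = -5*sqrt(2)*atan(sqrt(2)/2)/4.
Integral = F(0) - F(-1) = 5*sqrt(2)*atan(sqrt(2)/2)/4.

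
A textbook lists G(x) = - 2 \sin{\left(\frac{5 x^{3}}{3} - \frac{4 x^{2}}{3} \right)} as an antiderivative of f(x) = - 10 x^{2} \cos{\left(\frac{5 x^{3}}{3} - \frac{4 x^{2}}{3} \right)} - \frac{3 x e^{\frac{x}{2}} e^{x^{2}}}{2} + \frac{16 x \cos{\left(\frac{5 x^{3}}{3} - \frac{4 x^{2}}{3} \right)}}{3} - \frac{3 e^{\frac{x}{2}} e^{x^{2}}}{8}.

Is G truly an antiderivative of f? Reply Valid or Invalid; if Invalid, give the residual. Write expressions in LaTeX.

d/dx[G] = - 10 x^{2} \cos{\left(\frac{5 x^{3}}{3} - \frac{4 x^{2}}{3} \right)} + \frac{16 x \cos{\left(\frac{5 x^{3}}{3} - \frac{4 x^{2}}{3} \right)}}{3}
d/dx[G] - f(x) = \frac{3 x e^{\frac{x}{2}} e^{x^{2}}}{2} + \frac{3 e^{\frac{x}{2}} e^{x^{2}}}{8} != 0.

Invalid: d/dx[G] - f = \frac{3 x e^{\frac{x}{2}} e^{x^{2}}}{2} + \frac{3 e^{\frac{x}{2}} e^{x^{2}}}{8}, which is not 0.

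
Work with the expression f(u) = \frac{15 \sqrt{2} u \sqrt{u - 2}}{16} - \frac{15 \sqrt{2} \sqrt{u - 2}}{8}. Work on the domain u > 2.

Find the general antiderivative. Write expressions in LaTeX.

F(u) = \frac{\sqrt{2} \left(3 u^{2} \sqrt{u - 2} - 12 u \sqrt{u - 2} + 12 \sqrt{u - 2}\right)}{8} + C

Integrate term by term and add the pieces.
Check: d/du[\frac{\sqrt{2} \left(3 u^{2} \sqrt{u - 2} - 12 u \sqrt{u - 2} + 12 \sqrt{u - 2}\right)}{8}] = \frac{15 \sqrt{2} u^{2} - 60 \sqrt{2} u + 60 \sqrt{2}}{16 \sqrt{u - 2}}, which equals f(u).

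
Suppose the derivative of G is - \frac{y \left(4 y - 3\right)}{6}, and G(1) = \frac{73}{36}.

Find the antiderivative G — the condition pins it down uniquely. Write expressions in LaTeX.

Recover the given G'(y) by differentiating a candidate G(y); any mismatch rules it out.
A general antiderivative is - \frac{2 y^{3}}{9} + \frac{y^{2}}{4} + C.
The condition gives C = \frac{73}{36} - (\frac{1}{36}) = 2.
So G(y) = - \frac{2 y^{3}}{9} + \frac{y^{2}}{4} + 2.
Check: d/dy[- \frac{2 y^{3}}{9} + \frac{y^{2}}{4} + 2] = - \frac{2 y^{2}}{3} + \frac{y}{2}, which equals G'(y).

G(y) = - \frac{2 y^{3}}{9} + \frac{y^{2}}{4} + 2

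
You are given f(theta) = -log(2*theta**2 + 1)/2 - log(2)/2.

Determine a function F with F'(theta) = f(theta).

An antiderivative is F(theta) = -(theta*log(4*theta**2 + 2) - 2*theta + sqrt(2)*atan(sqrt(2)*theta))/2.

A candidate is checked by its d/dtheta: the result must match f(theta).
Check: d/dtheta[-(theta*log(4*theta**2 + 2) - 2*theta + sqrt(2)*atan(sqrt(2)*theta))/2] = -log(2*theta**2 + 1)/2 - log(2)/2 = f(theta).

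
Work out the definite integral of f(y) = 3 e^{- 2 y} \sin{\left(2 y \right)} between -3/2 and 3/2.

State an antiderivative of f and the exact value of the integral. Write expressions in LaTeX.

A first test for any F(y): its y-derivative must equal f(y) identically.
F(y) = \frac{3 \left(- \sin{\left(2 y \right)} - \cos{\left(2 y \right)}\right) e^{- 2 y}}{4} is an antiderivative of f.
Check: d/dy[\frac{3 \left(- \sin{\left(2 y \right)} - \cos{\left(2 y \right)}\right) e^{- 2 y}}{4}] = 3 e^{- 2 y} \sin{\left(2 y \right)} = f(y).
F(3/2) = - \frac{3 \sin{\left(3 \right)}}{4 e^{3}} - \frac{3 \cos{\left(3 \right)}}{4 e^{3}}; F(-3/2) = \frac{3 e^{3} \sin{\left(3 \right)}}{4} - \frac{3 e^{3} \cos{\left(3 \right)}}{4}.
Integral = F(3/2) - F(-3/2) = \frac{3 e^{3} \cos{\left(3 \right)}}{4} - \frac{3 e^{3} \sin{\left(3 \right)}}{4} - \frac{3 \sin{\left(3 \right)}}{4 e^{3}} - \frac{3 \cos{\left(3 \right)}}{4 e^{3}}.

Antiderivative: F(y) = \frac{3 \left(- \sin{\left(2 y \right)} - \cos{\left(2 y \right)}\right) e^{- 2 y}}{4}; value = \frac{3 e^{3} \cos{\left(3 \right)}}{4} - \frac{3 e^{3} \sin{\left(3 \right)}}{4} - \frac{3 \sin{\left(3 \right)}}{4 e^{3}} - \frac{3 \cos{\left(3 \right)}}{4 e^{3}}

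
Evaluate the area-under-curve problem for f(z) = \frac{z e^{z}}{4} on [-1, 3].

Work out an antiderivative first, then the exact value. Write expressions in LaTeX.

Recognize the product-rule pattern: f = u'v + uv' with u = \frac{z}{4} - \frac{1}{4}, v = e^{z}, so integration by parts undoes it.
F(z) = \frac{z e^{z}}{4} - \frac{e^{z}}{4} is an antiderivative of f.
Check: d/dz[\frac{z e^{z}}{4} - \frac{e^{z}}{4}] = \frac{z e^{z}}{4} = f(z).
F(3) = \frac{e^{3}}{2}; F(-1) = - \frac{1}{2 e}.
Integral = F(3) - F(-1) = \frac{1}{2 e} + \frac{e^{3}}{2}.

Antiderivative: F(z) = \frac{z e^{z}}{4} - \frac{e^{z}}{4}; value = \frac{1}{2 e} + \frac{e^{3}}{2}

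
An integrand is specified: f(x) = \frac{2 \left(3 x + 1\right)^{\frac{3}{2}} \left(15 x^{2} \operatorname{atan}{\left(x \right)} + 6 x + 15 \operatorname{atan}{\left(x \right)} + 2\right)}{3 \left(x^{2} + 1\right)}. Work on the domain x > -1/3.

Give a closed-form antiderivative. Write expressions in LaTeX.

An antiderivative is F(x) = \frac{4 \left(3 x + 1\right)^{\frac{5}{2}} \operatorname{atan}{\left(x \right)}}{3}.

f has the shape u'v + uv' for u = \frac{4 \left(3 x + 1\right)^{\frac{5}{2}}}{3} and v = \operatorname{atan}{\left(x \right)} — it is the derivative of the product u*v.
Check: d/dx[\frac{4 \left(3 x + 1\right)^{\frac{5}{2}} \operatorname{atan}{\left(x \right)}}{3}] = \frac{90 x^{3} \sqrt{3 x + 1} \operatorname{atan}{\left(x \right)} + 30 x^{2} \sqrt{3 x + 1} \operatorname{atan}{\left(x \right)} + 36 x^{2} \sqrt{3 x + 1} + 90 x \sqrt{3 x + 1} \operatorname{atan}{\left(x \right)} + 24 x \sqrt{3 x + 1} + 30 \sqrt{3 x + 1} \operatorname{atan}{\left(x \right)} + 4 \sqrt{3 x + 1}}{3 x^{2} + 3}, which equals f(x).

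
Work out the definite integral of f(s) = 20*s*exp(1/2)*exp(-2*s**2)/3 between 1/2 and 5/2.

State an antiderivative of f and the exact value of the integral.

Antiderivative: F(s) = -5*exp(1/2)*exp(-2*s**2)/3; value = 5/3 - 5*exp(-12)/3

The substitution u = 1/2 - 2*s**2 works: f is exactly (dF/du)*(du/ds) for that inner function.
F(s) = -5*exp(1/2)*exp(-2*s**2)/3 is an antiderivative of f.
Check: d/ds[-5*exp(1/2)*exp(-2*s**2)/3] = 20*s*exp(1/2)*exp(-2*s**2)/3 = f(s).
F(5/2) = -5*exp(-12)/3; F(1/2) = -5/3.
Integral = F(5/2) - F(1/2) = 5/3 - 5*exp(-12)/3.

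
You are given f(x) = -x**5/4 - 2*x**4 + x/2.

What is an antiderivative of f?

Integrate term by term and add the pieces.
Check: d/dx[-x**2*(5*x**4 + 48*x**3 - 30)/120] = -x**5/4 - 2*x**4 + x/2 = f(x).

An antiderivative is F(x) = -x**2*(5*x**4 + 48*x**3 - 30)/120.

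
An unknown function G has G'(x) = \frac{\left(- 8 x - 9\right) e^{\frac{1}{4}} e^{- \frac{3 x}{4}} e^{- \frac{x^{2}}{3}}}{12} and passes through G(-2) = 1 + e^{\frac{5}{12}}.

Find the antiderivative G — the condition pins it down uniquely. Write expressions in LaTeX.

G'(x) matches the chain-rule pattern g'(h)*h' with inner function h(x) = - \frac{x^{2}}{3} - \frac{3 x}{4} + \frac{1}{4}; substituting u = h(x) collapses the integral.
A general antiderivative is e^{- \frac{x^{2}}{3} - \frac{3 x}{4} + \frac{1}{4}} + C.
The condition gives C = 1 + e^{\frac{5}{12}} - (e^{\frac{5}{12}}) = 1.
So G(x) = 1 + e^{\frac{1}{4}} e^{- \frac{3 x}{4}} e^{- \frac{x^{2}}{3}}.
Check: d/dx[1 + e^{\frac{1}{4}} e^{- \frac{3 x}{4}} e^{- \frac{x^{2}}{3}}] = \frac{\left(- 8 x e^{\frac{1}{4}} - 9 e^{\frac{1}{4}}\right) e^{- \frac{3 x}{4}} e^{- \frac{x^{2}}{3}}}{12}, which equals G'(x).

G(x) = 1 + e^{\frac{1}{4}} e^{- \frac{3 x}{4}} e^{- \frac{x^{2}}{3}}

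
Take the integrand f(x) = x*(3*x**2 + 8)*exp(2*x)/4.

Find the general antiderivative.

f has the shape u'v + uv' for u = 3*x**3/8 - 9*x**2/16 + 25*x/16 - 25/32 and v = exp(2*x) — it is the derivative of the product u*v.
Check: d/dx[(12*x**3 - 18*x**2 + 50*x - 25)*exp(2*x)/32] = 3*x**3*exp(2*x)/4 + 2*x*exp(2*x), which equals f(x).

F(x) = (12*x**3 - 18*x**2 + 50*x - 25)*exp(2*x)/32 + C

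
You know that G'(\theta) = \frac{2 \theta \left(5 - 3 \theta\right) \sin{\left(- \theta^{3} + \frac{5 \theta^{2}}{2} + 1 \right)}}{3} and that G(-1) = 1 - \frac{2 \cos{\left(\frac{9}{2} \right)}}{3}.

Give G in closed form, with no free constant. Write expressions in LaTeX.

G(\theta) = - \frac{2 \cos{\left(- \theta^{3} + \frac{5 \theta^{2}}{2} + 1 \right)} - 3}{3}

G'(\theta) matches the chain-rule pattern g'(h)*h' with inner function h(\theta) = - \theta^{3} + \frac{5 \theta^{2}}{2} + 1; substituting u = h(\theta) collapses the integral.
A general antiderivative is - \frac{2 \cos{\left(- \theta^{3} + \frac{5 \theta^{2}}{2} + 1 \right)}}{3} + C.
The condition gives C = 1 - \frac{2 \cos{\left(\frac{9}{2} \right)}}{3} - (- \frac{2 \cos{\left(\frac{9}{2} \right)}}{3}) = 1.
So G(\theta) = - \frac{2 \cos{\left(- \theta^{3} + \frac{5 \theta^{2}}{2} + 1 \right)} - 3}{3}.
Check: d/d\theta[- \frac{2 \cos{\left(- \theta^{3} + \frac{5 \theta^{2}}{2} + 1 \right)} - 3}{3}] = - 2 \theta^{2} \sin{\left(- \theta^{3} + \frac{5 \theta^{2}}{2} + 1 \right)} + \frac{10 \theta \sin{\left(- \theta^{3} + \frac{5 \theta^{2}}{2} + 1 \right)}}{3}, which equals G'(\theta).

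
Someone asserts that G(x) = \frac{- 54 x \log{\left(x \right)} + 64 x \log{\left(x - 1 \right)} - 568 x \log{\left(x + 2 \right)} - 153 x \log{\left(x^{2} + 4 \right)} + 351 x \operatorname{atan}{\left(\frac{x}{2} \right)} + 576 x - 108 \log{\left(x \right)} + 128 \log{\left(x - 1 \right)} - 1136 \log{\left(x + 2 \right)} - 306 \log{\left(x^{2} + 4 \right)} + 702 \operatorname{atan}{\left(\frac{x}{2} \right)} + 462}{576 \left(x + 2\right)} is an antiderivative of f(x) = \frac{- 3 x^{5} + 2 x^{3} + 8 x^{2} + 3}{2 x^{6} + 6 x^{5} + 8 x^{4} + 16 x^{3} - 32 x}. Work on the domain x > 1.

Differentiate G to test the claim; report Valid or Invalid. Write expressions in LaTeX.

d/dx[G] = \frac{- 3 x^{5} + 2 x^{3} + 8 x^{2} + 3}{2 x^{6} + 6 x^{5} + 8 x^{4} + 16 x^{3} - 32 x}
This equals f(x) exactly, so the claim holds.

Valid - differentiating G returns exactly f.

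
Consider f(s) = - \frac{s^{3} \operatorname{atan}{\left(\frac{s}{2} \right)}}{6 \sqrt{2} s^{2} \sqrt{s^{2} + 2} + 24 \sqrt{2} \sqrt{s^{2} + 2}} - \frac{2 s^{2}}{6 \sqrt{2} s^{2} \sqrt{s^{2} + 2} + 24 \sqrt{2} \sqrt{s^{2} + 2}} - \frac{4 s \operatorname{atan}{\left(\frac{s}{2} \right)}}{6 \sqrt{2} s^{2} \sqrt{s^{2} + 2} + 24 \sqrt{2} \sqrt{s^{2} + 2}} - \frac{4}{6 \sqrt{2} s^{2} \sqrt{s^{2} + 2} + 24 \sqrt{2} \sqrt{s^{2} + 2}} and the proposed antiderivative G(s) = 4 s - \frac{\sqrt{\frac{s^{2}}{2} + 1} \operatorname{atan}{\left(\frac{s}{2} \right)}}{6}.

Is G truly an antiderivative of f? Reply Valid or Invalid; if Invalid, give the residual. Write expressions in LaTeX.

Invalid: d/ds[G] - f = 4, which is not 0.

d/ds[G] = \frac{- s^{3} \operatorname{atan}{\left(\frac{s}{2} \right)} + 24 \sqrt{2} s^{2} \sqrt{s^{2} + 2} - 2 s^{2} - 4 s \operatorname{atan}{\left(\frac{s}{2} \right)} + 96 \sqrt{2} \sqrt{s^{2} + 2} - 4}{6 \sqrt{2} s^{2} \sqrt{s^{2} + 2} + 24 \sqrt{2} \sqrt{s^{2} + 2}}
d/ds[G] - f(s) = 4 != 0.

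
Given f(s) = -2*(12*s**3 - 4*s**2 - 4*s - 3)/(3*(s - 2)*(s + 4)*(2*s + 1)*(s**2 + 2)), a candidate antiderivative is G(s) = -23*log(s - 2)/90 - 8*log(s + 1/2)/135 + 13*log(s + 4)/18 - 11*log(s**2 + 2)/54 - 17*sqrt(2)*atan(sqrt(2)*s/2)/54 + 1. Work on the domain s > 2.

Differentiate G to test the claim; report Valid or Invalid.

d/ds[G] = (-24*s**3 + 8*s**2 + 8*s + 6)/(6*s**5 + 15*s**4 - 30*s**3 + 6*s**2 - 84*s - 48)
This equals f(s) exactly, so the claim holds.

Valid. The derivative of G reproduces f.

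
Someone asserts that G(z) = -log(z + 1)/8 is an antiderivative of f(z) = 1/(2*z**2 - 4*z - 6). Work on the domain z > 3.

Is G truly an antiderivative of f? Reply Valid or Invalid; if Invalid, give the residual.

Invalid: d/dz[G] - f = -1/(8*z - 24), which is not 0.

d/dz[G] = -1/(8*z + 8)
d/dz[G] - f(z) = -1/(8*z - 24) != 0.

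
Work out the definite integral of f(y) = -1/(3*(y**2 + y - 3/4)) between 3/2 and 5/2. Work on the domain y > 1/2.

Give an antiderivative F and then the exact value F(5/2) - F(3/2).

Antiderivative: F(y) = -log(y - 1/2)/6 + log(y + 3/2)/6; value = -log(3)/6 - log(2)/6 + log(4)/6

The denominator factors as 3*(2*y - 1)*(2*y + 3); partial fractions split f into directly integrable pieces: 1/(3*(2*y + 3)) - 1/(3*(2*y - 1)).
F(y) = -log(y - 1/2)/6 + log(y + 3/2)/6 is an antiderivative of f.
Check: d/dy[-log(y - 1/2)/6 + log(y + 3/2)/6] = -4/(12*y**2 + 12*y - 9), which equals f(y).
F(5/2) = -log(2)/6 + log(4)/6; F(3/2) = log(3)/6.
Integral = F(5/2) - F(3/2) = -log(3)/6 - log(2)/6 + log(4)/6.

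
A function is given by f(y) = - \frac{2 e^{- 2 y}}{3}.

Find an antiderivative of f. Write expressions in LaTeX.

Differentiate the proposed F(y) back; it has to land on f(y) exactly.
Check: d/dy[\frac{e^{- 2 y}}{3}] = - \frac{2 e^{- 2 y}}{3} = f(y).

An antiderivative is F(y) = \frac{e^{- 2 y}}{3}.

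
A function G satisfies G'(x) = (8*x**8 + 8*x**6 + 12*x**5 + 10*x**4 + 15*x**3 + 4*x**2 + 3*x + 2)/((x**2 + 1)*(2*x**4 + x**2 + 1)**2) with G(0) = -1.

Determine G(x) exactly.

A first test for any G(x): its x-derivative must equal the given G'(x).
A general antiderivative is 2*atan(x) - 3/(2*(2*x**4 + x**2 + 1)) + C.
The condition gives C = -1 - (-3/2) = 1/2.
So G(x) = (8*x**4*atan(x) + 2*x**4 + 4*x**2*atan(x) + x**2 + 4*atan(x) - 2)/(2*(2*x**4 + x**2 + 1)).
Check: d/dx[(8*x**4*atan(x) + 2*x**4 + 4*x**2*atan(x) + x**2 + 4*atan(x) - 2)/(2*(2*x**4 + x**2 + 1))] = (8*x**8 + 8*x**6 + 12*x**5 + 10*x**4 + 15*x**3 + 4*x**2 + 3*x + 2)/(4*x**10 + 8*x**8 + 9*x**6 + 7*x**4 + 3*x**2 + 1), which equals G'(x).

G(x) = (8*x**4*atan(x) + 2*x**4 + 4*x**2*atan(x) + x**2 + 4*atan(x) - 2)/(2*(2*x**4 + x**2 + 1))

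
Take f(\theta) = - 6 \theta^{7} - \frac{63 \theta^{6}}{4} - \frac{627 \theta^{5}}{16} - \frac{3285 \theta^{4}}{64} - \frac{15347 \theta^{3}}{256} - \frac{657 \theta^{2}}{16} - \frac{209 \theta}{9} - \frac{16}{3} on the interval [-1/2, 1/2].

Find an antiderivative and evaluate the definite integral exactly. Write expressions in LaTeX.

The substitution u = \theta^{2} + \frac{3 \theta}{4} + \frac{4}{3} works: f is exactly (dF/du)*(du/d\theta) for that inner function.
F(\theta) = - \frac{\left(12 \theta^{2} + 9 \theta + 16\right)^{4}}{27648} is an antiderivative of f.
Check: d/d\theta[- \frac{\left(12 \theta^{2} + 9 \theta + 16\right)^{4}}{27648}] = - 6 \theta^{7} - \frac{63 \theta^{6}}{4} - \frac{627 \theta^{5}}{16} - \frac{3285 \theta^{4}}{64} - \frac{15347 \theta^{3}}{256} - \frac{657 \theta^{2}}{16} - \frac{209 \theta}{9} - \frac{16}{3} = f(\theta).
F(1/2) = - \frac{4879681}{442368}; F(-1/2) = - \frac{707281}{442368}.
Integral = F(1/2) - F(-1/2) = - \frac{28975}{3072}.

Antiderivative: F(\theta) = - \frac{\left(12 \theta^{2} + 9 \theta + 16\right)^{4}}{27648}; value = - \frac{28975}{3072}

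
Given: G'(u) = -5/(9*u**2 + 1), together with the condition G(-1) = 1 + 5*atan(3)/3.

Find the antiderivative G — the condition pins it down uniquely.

G(u) = (3 - 5*atan(3*u))/3

Since d/du undoes antidifferentiation here, G(u) must give back the stated G'(u).
A general antiderivative is -5*atan(3*u)/3 + C.
The condition gives C = 1 + 5*atan(3)/3 - (5*atan(3)/3) = 1.
So G(u) = (3 - 5*atan(3*u))/3.
Check: d/du[(3 - 5*atan(3*u))/3] = -5/(9*u**2 + 1) = G'(u).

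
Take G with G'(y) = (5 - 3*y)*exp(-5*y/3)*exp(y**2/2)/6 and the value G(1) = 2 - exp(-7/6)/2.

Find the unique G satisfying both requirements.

G(y) = 2 - exp(-5*y/3)*exp(y**2/2)/2

The substitution u = y**2/2 - 5*y/3 works: G'(y) is exactly (dG/du)*(du/dy) for that inner function.
A general antiderivative is -exp(y**2/2 - 5*y/3)/2 + C.
The condition gives C = 2 - exp(-7/6)/2 - (-exp(-7/6)/2) = 2.
So G(y) = 2 - exp(-5*y/3)*exp(y**2/2)/2.
Check: d/dy[2 - exp(-5*y/3)*exp(y**2/2)/2] = (-3*y*exp(y**2/2) + 5*exp(y**2/2))*exp(-5*y/3)/6, which equals G'(y).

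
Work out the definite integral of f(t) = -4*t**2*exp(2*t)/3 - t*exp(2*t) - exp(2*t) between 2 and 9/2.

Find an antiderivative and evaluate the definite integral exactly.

Recognize the product-rule pattern: f = u'v + uv' with u = -2*t**2/3 + t/6 - 7/12, v = exp(2*t), so integration by parts undoes it.
F(t) = -2*t**2*exp(2*t)/3 + t*exp(2*t)/6 - 7*exp(2*t)/12 is an antiderivative of f.
Check: d/dt[-2*t**2*exp(2*t)/3 + t*exp(2*t)/6 - 7*exp(2*t)/12] = -4*t**2*exp(2*t)/3 - t*exp(2*t) - exp(2*t) = f(t).
F(9/2) = -40*exp(9)/3; F(2) = -35*exp(4)/12.
Integral = F(9/2) - F(2) = -40*exp(9)/3 + 35*exp(4)/12.

Antiderivative: F(t) = -2*t**2*exp(2*t)/3 + t*exp(2*t)/6 - 7*exp(2*t)/12; value = -40*exp(9)/3 + 35*exp(4)/12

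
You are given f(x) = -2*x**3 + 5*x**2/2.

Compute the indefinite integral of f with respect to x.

F(x) = -x**4/2 + 5*x**3/6 + C

The integrand splits into summands that can be handled one at a time.
Check: d/dx[-x**4/2 + 5*x**3/6] = -2*x**3 + 5*x**2/2 = f(x).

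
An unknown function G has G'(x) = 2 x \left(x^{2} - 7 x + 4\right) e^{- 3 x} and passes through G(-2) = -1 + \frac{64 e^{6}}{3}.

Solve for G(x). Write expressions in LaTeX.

G'(x) has the shape u'v + uv' for u = - \frac{2 x^{3}}{3} + 4 x^{2} and v = e^{- 3 x} — it is the derivative of the product u*v.
A general antiderivative is 2 \left(- \frac{x^{3}}{3} + 2 x^{2}\right) e^{- 3 x} + C.
The condition gives C = -1 + \frac{64 e^{6}}{3} - (\frac{64 e^{6}}{3}) = -1.
So G(x) = - \frac{2 x^{3} e^{- 3 x}}{3} + 4 x^{2} e^{- 3 x} - 1.
Check: d/dx[- \frac{2 x^{3} e^{- 3 x}}{3} + 4 x^{2} e^{- 3 x} - 1] = \left(2 x^{3} - 14 x^{2} + 8 x\right) e^{- 3 x}, which equals G'(x).

G(x) = - \frac{2 x^{3} e^{- 3 x}}{3} + 4 x^{2} e^{- 3 x} - 1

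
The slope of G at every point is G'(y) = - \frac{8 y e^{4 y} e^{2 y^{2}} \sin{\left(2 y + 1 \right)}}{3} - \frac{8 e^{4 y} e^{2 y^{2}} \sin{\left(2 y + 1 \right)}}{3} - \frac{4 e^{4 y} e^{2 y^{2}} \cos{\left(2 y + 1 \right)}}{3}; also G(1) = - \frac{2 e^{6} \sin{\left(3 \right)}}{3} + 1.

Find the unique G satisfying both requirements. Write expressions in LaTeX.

G(y) = - \frac{2 e^{2 y^{2} + 4 y} \sin{\left(2 y + 1 \right)}}{3} + 1

Recognize the product-rule pattern: G'(y) = u'v + uv' with u = - \frac{2 e^{2 y^{2} + 4 y}}{3}, v = \sin{\left(2 y + 1 \right)}, so integration by parts undoes it.
A general antiderivative is - \frac{2 e^{2 y^{2} + 4 y} \sin{\left(2 y + 1 \right)}}{3} + C.
The condition gives C = - \frac{2 e^{6} \sin{\left(3 \right)}}{3} + 1 - (- \frac{2 e^{6} \sin{\left(3 \right)}}{3}) = 1.
So G(y) = - \frac{2 e^{2 y^{2} + 4 y} \sin{\left(2 y + 1 \right)}}{3} + 1.
Check: d/dy[- \frac{2 e^{2 y^{2} + 4 y} \sin{\left(2 y + 1 \right)}}{3} + 1] = - \frac{8 y e^{4 y} e^{2 y^{2}} \sin{\left(2 y + 1 \right)}}{3} - \frac{8 e^{4 y} e^{2 y^{2}} \sin{\left(2 y + 1 \right)}}{3} - \frac{4 e^{4 y} e^{2 y^{2}} \cos{\left(2 y + 1 \right)}}{3} = G'(y).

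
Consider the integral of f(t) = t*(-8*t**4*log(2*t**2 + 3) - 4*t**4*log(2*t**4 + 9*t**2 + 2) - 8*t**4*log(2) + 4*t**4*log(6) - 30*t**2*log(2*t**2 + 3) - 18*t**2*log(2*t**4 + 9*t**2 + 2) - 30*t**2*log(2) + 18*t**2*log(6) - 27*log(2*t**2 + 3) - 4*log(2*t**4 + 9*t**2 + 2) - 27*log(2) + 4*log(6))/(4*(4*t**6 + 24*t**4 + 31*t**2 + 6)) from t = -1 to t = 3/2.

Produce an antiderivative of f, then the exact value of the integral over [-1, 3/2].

f has the shape u'v + uv' for u = -log(4*t**2 + 6)/8 and v = log(t**4/3 + 3*t**2/2 + 1/3) — it is the derivative of the product u*v.
F(t) = -log(4*t**2 + 6)*log(t**4/3 + 3*t**2/2 + 1/3)/8 is an antiderivative of f.
Check: d/dt[-log(4*t**2 + 6)*log(t**4/3 + 3*t**2/2 + 1/3)/8] = (-8*t**5*log(2*t**2 + 3) - 4*t**5*log(2*t**4 + 9*t**2 + 2) - 8*t**5*log(2) + 4*t**5*log(6) - 30*t**3*log(2*t**2 + 3) - 18*t**3*log(2*t**4 + 9*t**2 + 2) - 30*t**3*log(2) + 18*t**3*log(6) - 27*t*log(2*t**2 + 3) - 4*t*log(2*t**4 + 9*t**2 + 2) - 27*t*log(2) + 4*t*log(6))/(16*t**6 + 96*t**4 + 124*t**2 + 24), which equals f(t).
F(3/2) = -log(259/48)*log(15)/8; F(-1) = -log(13/6)*log(10)/8.
Integral = F(3/2) - F(-1) = -log(259/48)*log(15)/8 + log(13/6)*log(10)/8.

Antiderivative: F(t) = -log(4*t**2 + 6)*log(t**4/3 + 3*t**2/2 + 1/3)/8; value = -log(259/48)*log(15)/8 + log(13/6)*log(10)/8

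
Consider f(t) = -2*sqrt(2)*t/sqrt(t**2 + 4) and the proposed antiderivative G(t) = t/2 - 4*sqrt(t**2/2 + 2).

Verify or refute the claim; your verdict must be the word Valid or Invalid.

Invalid: d/dt[G] - f = 1/2, which is not 0.

d/dt[G] = (-4*sqrt(2)*t + sqrt(t**2 + 4))/(2*sqrt(t**2 + 4))
d/dt[G] - f(t) = 1/2 != 0.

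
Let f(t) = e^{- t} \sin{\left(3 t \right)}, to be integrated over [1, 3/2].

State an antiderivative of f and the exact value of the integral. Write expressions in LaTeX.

Antiderivative: F(t) = \frac{\left(- \sin{\left(3 t \right)} - 3 \cos{\left(3 t \right)}\right) e^{- t}}{10}; value = \frac{3 \cos{\left(3 \right)}}{10 e} + \frac{\sin{\left(3 \right)}}{10 e} - \frac{3 \cos{\left(\frac{9}{2} \right)}}{10 e^{\frac{3}{2}}} - \frac{\sin{\left(\frac{9}{2} \right)}}{10 e^{\frac{3}{2}}}

For F(t) to be correct the identity F'(t) - f(t) = 0 must hold.
F(t) = \frac{\left(- \sin{\left(3 t \right)} - 3 \cos{\left(3 t \right)}\right) e^{- t}}{10} is an antiderivative of f.
Check: d/dt[\frac{\left(- \sin{\left(3 t \right)} - 3 \cos{\left(3 t \right)}\right) e^{- t}}{10}] = e^{- t} \sin{\left(3 t \right)} = f(t).
F(3/2) = - \frac{3 \cos{\left(\frac{9}{2} \right)}}{10 e^{\frac{3}{2}}} - \frac{\sin{\left(\frac{9}{2} \right)}}{10 e^{\frac{3}{2}}}; F(1) = - \frac{\sin{\left(3 \right)}}{10 e} - \frac{3 \cos{\left(3 \right)}}{10 e}.
Integral = F(3/2) - F(1) = \frac{3 \cos{\left(3 \right)}}{10 e} + \frac{\sin{\left(3 \right)}}{10 e} - \frac{3 \cos{\left(\frac{9}{2} \right)}}{10 e^{\frac{3}{2}}} - \frac{\sin{\left(\frac{9}{2} \right)}}{10 e^{\frac{3}{2}}}.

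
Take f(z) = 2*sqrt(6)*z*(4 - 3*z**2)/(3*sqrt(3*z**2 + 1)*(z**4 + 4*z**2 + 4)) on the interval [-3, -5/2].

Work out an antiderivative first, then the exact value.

Antiderivative: F(z) = 2*sqrt(2)*sqrt(3*z**2 + 1)/(sqrt(3)*z**2 + 2*sqrt(3)); value = -4*sqrt(42)/33 + 4*sqrt(474)/99

f has the shape u'v + uv' for u = 2/(z**2 + 2) and v = sqrt(2*z**2 + 2/3) — it is the derivative of the product u*v.
F(z) = 2*sqrt(2)*sqrt(3*z**2 + 1)/(sqrt(3)*z**2 + 2*sqrt(3)) is an antiderivative of f.
Check: d/dz[2*sqrt(2)*sqrt(3*z**2 + 1)/(sqrt(3)*z**2 + 2*sqrt(3))] = (-6*sqrt(6)*z**3 + 8*sqrt(6)*z)/(3*z**4*sqrt(3*z**2 + 1) + 12*z**2*sqrt(3*z**2 + 1) + 12*sqrt(3*z**2 + 1)), which equals f(z).
F(-5/2) = 4*sqrt(474)/99; F(-3) = 4*sqrt(42)/33.
Integral = F(-5/2) - F(-3) = -4*sqrt(42)/33 + 4*sqrt(474)/99.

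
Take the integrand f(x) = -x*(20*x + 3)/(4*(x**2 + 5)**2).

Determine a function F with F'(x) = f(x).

An antiderivative is F(x) = (-4*sqrt(5)*x**2*atan(sqrt(5)*x/5) + 20*x - 20*sqrt(5)*atan(sqrt(5)*x/5) + 3)/(8*x**2 + 40).

Since d/dx undoes antidifferentiation here, F'(x) = f(x) is required of F(x).
Check: d/dx[(-4*sqrt(5)*x**2*atan(sqrt(5)*x/5) + 20*x - 20*sqrt(5)*atan(sqrt(5)*x/5) + 3)/(8*x**2 + 40)] = (-20*x**2 - 3*x)/(4*x**4 + 40*x**2 + 100), which equals f(x).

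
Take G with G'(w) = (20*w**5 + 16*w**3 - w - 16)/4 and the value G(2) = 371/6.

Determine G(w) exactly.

Differentiate the proposed G(w) back; it has to land on the given G'(w).
A general antiderivative is 5*w**6/6 + w**4 - w**2/8 - 4*w + C.
The condition gives C = 371/6 - (365/6) = 1.
So G(w) = (20*w**6 + 24*w**4 - 3*w**2 - 96*w + 24)/24.
Check: d/dw[(20*w**6 + 24*w**4 - 3*w**2 - 96*w + 24)/24] = 5*w**5 + 4*w**3 - w/4 - 4, which equals G'(w).

G(w) = (20*w**6 + 24*w**4 - 3*w**2 - 96*w + 24)/24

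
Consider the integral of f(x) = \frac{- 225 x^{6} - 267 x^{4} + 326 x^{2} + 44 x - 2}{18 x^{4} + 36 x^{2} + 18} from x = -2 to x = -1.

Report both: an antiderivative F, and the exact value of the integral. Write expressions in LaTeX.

An antiderivative F(x) passes only if d/dx[F] lands on f(x) exactly.
F(x) = \frac{\left(6 - 5 x\right) \left(15 x^{4} + 18 x^{3} - 2 x - 2\right)}{18 \left(x^{2} + 1\right)} is an antiderivative of f.
Check: d/dx[\frac{\left(6 - 5 x\right) \left(15 x^{4} + 18 x^{3} - 2 x - 2\right)}{18 \left(x^{2} + 1\right)}] = \frac{- 225 x^{6} - 267 x^{4} + 326 x^{2} + 44 x - 2}{18 x^{4} + 36 x^{2} + 18} = f(x).
F(-1) = - \frac{11}{12}; F(-2) = \frac{784}{45}.
Integral = F(-1) - F(-2) = - \frac{3301}{180}.

Antiderivative: F(x) = \frac{\left(6 - 5 x\right) \left(15 x^{4} + 18 x^{3} - 2 x - 2\right)}{18 \left(x^{2} + 1\right)}; value = - \frac{3301}{180}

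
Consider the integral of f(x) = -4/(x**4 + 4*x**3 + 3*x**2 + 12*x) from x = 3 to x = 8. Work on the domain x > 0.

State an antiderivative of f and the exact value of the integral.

Factor the denominator (x*(x + 4)*(x**2 + 3)) and decompose: f = 4*(4*x + 3)/(57*(x**2 + 3)) + 1/(19*(x + 4)) - 1/(3*x); each piece integrates to a log, atan, or power term.
F(x) = (-19*log(x) + 3*log(x + 4) + 8*log(x**2 + 3) + 4*sqrt(3)*atan(sqrt(3)*x/3))/57 is an antiderivative of f.
Check: d/dx[(-19*log(x) + 3*log(x + 4) + 8*log(x**2 + 3) + 4*sqrt(3)*atan(sqrt(3)*x/3))/57] = -4/(x**4 + 4*x**3 + 3*x**2 + 12*x) = f(x).
F(8) = -log(8)/3 + log(12)/19 + 4*sqrt(3)*atan(8*sqrt(3)/3)/57 + 8*log(67)/57; F(3) = -log(3)/3 + log(7)/19 + 4*sqrt(3)*pi/171 + 8*log(12)/57.
Integral = F(8) - F(3) = -log(8)/3 - 5*log(12)/57 - 4*sqrt(3)*pi/171 - log(7)/19 + 4*sqrt(3)*atan(8*sqrt(3)/3)/57 + log(3)/3 + 8*log(67)/57.

Antiderivative: F(x) = (-19*log(x) + 3*log(x + 4) + 8*log(x**2 + 3) + 4*sqrt(3)*atan(sqrt(3)*x/3))/57; value = -log(8)/3 - 5*log(12)/57 - 4*sqrt(3)*pi/171 - log(7)/19 + 4*sqrt(3)*atan(8*sqrt(3)/3)/57 + log(3)/3 + 8*log(67)/57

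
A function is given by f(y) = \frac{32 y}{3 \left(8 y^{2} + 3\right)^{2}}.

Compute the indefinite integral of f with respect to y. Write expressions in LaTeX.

F(y) = - \frac{2}{3 \left(8 y^{2} + 3\right)} + C

f matches the chain-rule pattern g'(h)*h' with inner function h(y) = 4 y^{2} + \frac{3}{2}; substituting u = h(y) collapses the integral.
Check: d/dy[- \frac{2}{3 \left(8 y^{2} + 3\right)}] = \frac{32 y}{192 y^{4} + 144 y^{2} + 27}, which equals f(y).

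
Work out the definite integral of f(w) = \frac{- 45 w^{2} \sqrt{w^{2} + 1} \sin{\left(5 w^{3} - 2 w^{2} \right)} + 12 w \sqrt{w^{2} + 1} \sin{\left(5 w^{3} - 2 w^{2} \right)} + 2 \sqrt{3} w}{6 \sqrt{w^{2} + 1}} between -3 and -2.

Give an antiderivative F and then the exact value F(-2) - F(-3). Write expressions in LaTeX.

Check any antiderivative F(w) by computing F'(w) and comparing it with f(w).
F(w) = \frac{\sqrt{3 w^{2} + 3}}{3} + \frac{\cos{\left(5 w^{3} - 2 w^{2} \right)}}{2} is an antiderivative of f.
Check: d/dw[\frac{\sqrt{3 w^{2} + 3}}{3} + \frac{\cos{\left(5 w^{3} - 2 w^{2} \right)}}{2}] = \frac{- 45 w^{2} \sqrt{w^{2} + 1} \sin{\left(5 w^{3} - 2 w^{2} \right)} + 12 w \sqrt{w^{2} + 1} \sin{\left(5 w^{3} - 2 w^{2} \right)} + 2 \sqrt{3} w}{6 \sqrt{w^{2} + 1}} = f(w).
F(-2) = \frac{\cos{\left(48 \right)}}{2} + \frac{\sqrt{15}}{3}; F(-3) = \frac{\cos{\left(153 \right)}}{2} + \frac{\sqrt{30}}{3}.
Integral = F(-2) - F(-3) = - \frac{\sqrt{30}}{3} + \frac{\cos{\left(48 \right)}}{2} - \frac{\cos{\left(153 \right)}}{2} + \frac{\sqrt{15}}{3}.

Antiderivative: F(w) = \frac{\sqrt{3 w^{2} + 3}}{3} + \frac{\cos{\left(5 w^{3} - 2 w^{2} \right)}}{2}; value = - \frac{\sqrt{30}}{3} + \frac{\cos{\left(48 \right)}}{2} - \frac{\cos{\left(153 \right)}}{2} + \frac{\sqrt{15}}{3}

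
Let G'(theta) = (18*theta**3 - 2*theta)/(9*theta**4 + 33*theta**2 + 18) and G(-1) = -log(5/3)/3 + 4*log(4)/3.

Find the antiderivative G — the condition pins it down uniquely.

G(theta) = -log(theta**2 + 2/3)/3 + 4*log(theta**2 + 3)/3

Since d/dtheta undoes antidifferentiation here, G(theta) must give back the stated G'(theta).
A general antiderivative is -log(theta**2 + 2/3)/3 + 4*log(theta**2 + 3)/3 + C.
The condition gives C = -log(5/3)/3 + 4*log(4)/3 - (-log(5/3)/3 + 4*log(4)/3) = 0.
So G(theta) = -log(theta**2 + 2/3)/3 + 4*log(theta**2 + 3)/3.
Check: d/dtheta[-log(theta**2 + 2/3)/3 + 4*log(theta**2 + 3)/3] = (18*theta**3 - 2*theta)/(9*theta**4 + 33*theta**2 + 18) = G'(theta).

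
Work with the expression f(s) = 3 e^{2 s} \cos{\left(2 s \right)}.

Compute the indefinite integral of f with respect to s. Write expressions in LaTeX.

F(s) = \frac{3 e^{2 s} \sin{\left(2 s \right)}}{4} + \frac{3 e^{2 s} \cos{\left(2 s \right)}}{4} + C

Recover f(s) by differentiating a candidate F(s); any mismatch rules it out.
Check: d/ds[\frac{3 e^{2 s} \sin{\left(2 s \right)}}{4} + \frac{3 e^{2 s} \cos{\left(2 s \right)}}{4}] = 3 e^{2 s} \cos{\left(2 s \right)} = f(s).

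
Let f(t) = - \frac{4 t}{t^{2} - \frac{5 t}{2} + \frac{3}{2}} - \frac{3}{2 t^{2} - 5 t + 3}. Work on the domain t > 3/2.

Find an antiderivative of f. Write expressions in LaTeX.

An antiderivative is F(t) = - 15 \log{\left(t - \frac{3}{2} \right)} + 11 \log{\left(t - 1 \right)}.

Factor the denominator (\left(t - 1\right) \left(2 t - 3\right)) and decompose: f = - \frac{30}{2 t - 3} + \frac{11}{t - 1}; each piece integrates to a log, atan, or power term.
Check: d/dt[- 15 \log{\left(t - \frac{3}{2} \right)} + 11 \log{\left(t - 1 \right)}] = \frac{- 8 t - 3}{2 t^{2} - 5 t + 3}, which equals f(t).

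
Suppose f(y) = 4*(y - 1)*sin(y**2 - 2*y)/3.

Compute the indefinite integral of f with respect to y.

The substitution u = y**2 - 2*y works: f is exactly (dF/du)*(du/dy) for that inner function.
Check: d/dy[-2*cos(y**2 - 2*y)/3] = 4*y*sin(y**2 - 2*y)/3 - 4*sin(y**2 - 2*y)/3, which equals f(y).

F(y) = -2*cos(y**2 - 2*y)/3 + C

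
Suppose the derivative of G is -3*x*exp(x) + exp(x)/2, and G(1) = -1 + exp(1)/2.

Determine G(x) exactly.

G(x) = ((7 - 6*x)*exp(x) - 2)/2

Recognize the product-rule pattern: G'(x) = u'v + uv' with u = 7/2 - 3*x, v = exp(x), so integration by parts undoes it.
A general antiderivative is (7 - 6*x)*exp(x)/2 + C.
The condition gives C = -1 + exp(1)/2 - (exp(1)/2) = -1.
So G(x) = ((7 - 6*x)*exp(x) - 2)/2.
Check: d/dx[((7 - 6*x)*exp(x) - 2)/2] = -3*x*exp(x) + exp(x)/2 = G'(x).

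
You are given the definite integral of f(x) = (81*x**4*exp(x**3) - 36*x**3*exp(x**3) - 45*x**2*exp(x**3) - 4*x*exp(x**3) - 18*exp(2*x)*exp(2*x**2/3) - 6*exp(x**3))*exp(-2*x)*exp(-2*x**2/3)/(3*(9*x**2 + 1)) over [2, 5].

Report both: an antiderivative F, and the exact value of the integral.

Antiderivative: F(x) = exp(x**3 - 2*x**2/3 - 2*x) - 2*atan(3*x); value = -exp(4/3) - 2*atan(15) + 2*atan(6) + exp(295/3)

Whatever form F(x) takes, F'(x) = f(x) is non-negotiable.
F(x) = exp(x**3 - 2*x**2/3 - 2*x) - 2*atan(3*x) is an antiderivative of f.
Check: d/dx[exp(x**3 - 2*x**2/3 - 2*x) - 2*atan(3*x)] = (81*x**4*exp(-2*x)*exp(-2*x**2/3)*exp(x**3) - 36*x**3*exp(-2*x)*exp(-2*x**2/3)*exp(x**3) - 45*x**2*exp(-2*x)*exp(-2*x**2/3)*exp(x**3) - 4*x*exp(-2*x)*exp(-2*x**2/3)*exp(x**3) - 18 - 6*exp(-2*x)*exp(-2*x**2/3)*exp(x**3))/(27*x**2 + 3), which equals f(x).
F(5) = -2*atan(15) + exp(295/3); F(2) = -2*atan(6) + exp(4/3).
Integral = F(5) - F(2) = -exp(4/3) - 2*atan(15) + 2*atan(6) + exp(295/3).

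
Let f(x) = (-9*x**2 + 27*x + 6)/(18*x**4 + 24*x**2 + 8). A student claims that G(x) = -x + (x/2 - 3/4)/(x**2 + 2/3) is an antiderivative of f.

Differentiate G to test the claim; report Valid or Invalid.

d/dx[G] = (-18*x**4 - 33*x**2 + 27*x - 2)/(18*x**4 + 24*x**2 + 8)
d/dx[G] - f(x) = -1 != 0.

Invalid: d/dx[G] - f = -1, which is not 0.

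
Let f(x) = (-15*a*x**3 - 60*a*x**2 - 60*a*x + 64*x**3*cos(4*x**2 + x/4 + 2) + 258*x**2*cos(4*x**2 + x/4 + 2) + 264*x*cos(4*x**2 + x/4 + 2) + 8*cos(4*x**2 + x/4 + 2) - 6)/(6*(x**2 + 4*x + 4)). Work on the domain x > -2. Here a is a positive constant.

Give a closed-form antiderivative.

An antiderivative is F(x) = (-15*a*x**3 - 30*a*x**2 + 16*x*sin(4*x**2 + x/4 + 2) + 32*sin(4*x**2 + x/4 + 2) + 12)/(12*x + 24).

An antiderivative F(x) passes only if d/dx[F] lands on f(x) exactly.
Check: d/dx[(-15*a*x**3 - 30*a*x**2 + 16*x*sin(4*x**2 + x/4 + 2) + 32*sin(4*x**2 + x/4 + 2) + 12)/(12*x + 24)] = (-15*a*x**3 - 60*a*x**2 - 60*a*x + 64*x**3*cos(4*x**2 + x/4 + 2) + 258*x**2*cos(4*x**2 + x/4 + 2) + 264*x*cos(4*x**2 + x/4 + 2) + 8*cos(4*x**2 + x/4 + 2) - 6)/(6*x**2 + 24*x + 24), which equals f(x).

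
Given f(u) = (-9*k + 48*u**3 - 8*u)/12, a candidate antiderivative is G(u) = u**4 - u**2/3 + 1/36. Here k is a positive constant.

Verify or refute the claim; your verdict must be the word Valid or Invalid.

d/du[G] = 4*u**3 - 2*u/3
d/du[G] - f(u) = 3*k/4 != 0.

Invalid: d/du[G] - f = 3*k/4, which is not 0.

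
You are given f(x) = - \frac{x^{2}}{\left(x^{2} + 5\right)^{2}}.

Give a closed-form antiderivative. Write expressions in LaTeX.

An antiderivative is F(x) = \frac{- \sqrt{5} x^{2} \operatorname{atan}{\left(\frac{\sqrt{5} x}{5} \right)} + 5 x - 5 \sqrt{5} \operatorname{atan}{\left(\frac{\sqrt{5} x}{5} \right)}}{10 x^{2} + 50}.

Check any antiderivative F(x) by computing F'(x) and comparing it with f(x).
Check: d/dx[\frac{- \sqrt{5} x^{2} \operatorname{atan}{\left(\frac{\sqrt{5} x}{5} \right)} + 5 x - 5 \sqrt{5} \operatorname{atan}{\left(\frac{\sqrt{5} x}{5} \right)}}{10 x^{2} + 50}] = - \frac{x^{2}}{x^{4} + 10 x^{2} + 25}, which equals f(x).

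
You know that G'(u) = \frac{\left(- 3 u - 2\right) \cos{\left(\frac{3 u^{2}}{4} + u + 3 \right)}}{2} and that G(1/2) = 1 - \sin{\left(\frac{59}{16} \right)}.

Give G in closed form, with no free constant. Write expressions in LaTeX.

The substitution w = \frac{3 u^{2}}{4} + u + 3 works: G'(u) is exactly (dG/dw)*(dw/du) for that inner function.
A general antiderivative is - \sin{\left(\frac{3 u^{2}}{4} + u + 3 \right)} + C.
The condition gives C = 1 - \sin{\left(\frac{59}{16} \right)} - (- \sin{\left(\frac{59}{16} \right)}) = 1.
So G(u) = 1 - \sin{\left(\frac{3 u^{2}}{4} + u + 3 \right)}.
Check: d/du[1 - \sin{\left(\frac{3 u^{2}}{4} + u + 3 \right)}] = - \frac{3 u \cos{\left(\frac{3 u^{2}}{4} + u + 3 \right)}}{2} - \cos{\left(\frac{3 u^{2}}{4} + u + 3 \right)}, which equals G'(u).

G(u) = 1 - \sin{\left(\frac{3 u^{2}}{4} + u + 3 \right)}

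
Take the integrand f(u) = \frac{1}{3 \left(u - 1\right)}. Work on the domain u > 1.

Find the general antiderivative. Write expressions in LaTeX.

Since d/du undoes antidifferentiation here, F'(u) = f(u) is required of F(u).
Check: d/du[\frac{\log{\left(2 u - 2 \right)}}{3}] = \frac{1}{3 u - 3}, which equals f(u).

F(u) = \frac{\log{\left(2 u - 2 \right)}}{3} + C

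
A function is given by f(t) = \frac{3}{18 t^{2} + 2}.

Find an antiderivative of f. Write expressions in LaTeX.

For F(t) to be correct the identity F'(t) - f(t) = 0 must hold.
Check: d/dt[\frac{\operatorname{atan}{\left(3 t \right)}}{2}] = \frac{3}{18 t^{2} + 2} = f(t).

An antiderivative is F(t) = \frac{\operatorname{atan}{\left(3 t \right)}}{2}.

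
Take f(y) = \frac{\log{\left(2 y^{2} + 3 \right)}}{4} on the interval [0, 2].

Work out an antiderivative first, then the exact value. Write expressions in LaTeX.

Antiderivative: F(y) = \frac{y \log{\left(2 y^{2} + 3 \right)} - 2 y + \sqrt{6} \operatorname{atan}{\left(\frac{\sqrt{6} y}{3} \right)}}{4}; value = -1 + \frac{\sqrt{6} \operatorname{atan}{\left(\frac{2 \sqrt{6}}{3} \right)}}{4} + \frac{\log{\left(11 \right)}}{2}

Any candidate F(y) must reproduce f(y) exactly when differentiated.
F(y) = \frac{y \log{\left(2 y^{2} + 3 \right)} - 2 y + \sqrt{6} \operatorname{atan}{\left(\frac{\sqrt{6} y}{3} \right)}}{4} is an antiderivative of f.
Check: d/dy[\frac{y \log{\left(2 y^{2} + 3 \right)} - 2 y + \sqrt{6} \operatorname{atan}{\left(\frac{\sqrt{6} y}{3} \right)}}{4}] = \frac{\log{\left(2 y^{2} + 3 \right)}}{4} = f(y).
F(2) = -1 + \frac{\sqrt{6} \operatorname{atan}{\left(\frac{2 \sqrt{6}}{3} \right)}}{4} + \frac{\log{\left(11 \right)}}{2}; F(0) = 0.
Integral = F(2) - F(0) = -1 + \frac{\sqrt{6} \operatorname{atan}{\left(\frac{2 \sqrt{6}}{3} \right)}}{4} + \frac{\log{\left(11 \right)}}{2}.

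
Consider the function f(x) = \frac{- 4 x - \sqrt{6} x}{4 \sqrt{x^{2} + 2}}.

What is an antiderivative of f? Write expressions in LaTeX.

An antiderivative is F(x) = - \frac{\left(\sqrt{6} + 4\right) \sqrt{x^{2} + 2}}{4}.

An antiderivative F(x) passes only if d/dx[F] lands on f(x) exactly.
Check: d/dx[- \frac{\left(\sqrt{6} + 4\right) \sqrt{x^{2} + 2}}{4}] = \frac{- 4 x - \sqrt{6} x}{4 \sqrt{x^{2} + 2}} = f(x).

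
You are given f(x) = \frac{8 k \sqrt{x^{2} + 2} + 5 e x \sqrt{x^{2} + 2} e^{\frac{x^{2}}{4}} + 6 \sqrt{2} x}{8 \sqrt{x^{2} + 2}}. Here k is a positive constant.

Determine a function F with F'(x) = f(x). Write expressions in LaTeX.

An antiderivative is F(x) = \frac{\sqrt{2} \left(4 \sqrt{2} k x + 6 \sqrt{x^{2} + 2} + 5 \sqrt{2} e e^{\frac{x^{2}}{4}}\right)}{8}.

Check any antiderivative F(x) by computing F'(x) and comparing it with f(x).
Check: d/dx[\frac{\sqrt{2} \left(4 \sqrt{2} k x + 6 \sqrt{x^{2} + 2} + 5 \sqrt{2} e e^{\frac{x^{2}}{4}}\right)}{8}] = \frac{8 k \sqrt{x^{2} + 2} + 5 e x \sqrt{x^{2} + 2} e^{\frac{x^{2}}{4}} + 6 \sqrt{2} x}{8 \sqrt{x^{2} + 2}} = f(x).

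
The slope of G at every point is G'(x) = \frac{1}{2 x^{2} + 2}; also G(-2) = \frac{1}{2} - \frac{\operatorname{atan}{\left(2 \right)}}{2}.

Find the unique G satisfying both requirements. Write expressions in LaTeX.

Check a candidate G(x) by differentiating: d/dx[G] must match the given G'(x).
A general antiderivative is \frac{\operatorname{atan}{\left(x \right)}}{2} + C.
The condition gives C = \frac{1}{2} - \frac{\operatorname{atan}{\left(2 \right)}}{2} - (- \frac{\operatorname{atan}{\left(2 \right)}}{2}) = \frac{1}{2}.
So G(x) = \frac{\operatorname{atan}{\left(x \right)}}{2} + \frac{1}{2}.
Check: d/dx[\frac{\operatorname{atan}{\left(x \right)}}{2} + \frac{1}{2}] = \frac{1}{2 x^{2} + 2} = G'(x).

G(x) = \frac{\operatorname{atan}{\left(x \right)}}{2} + \frac{1}{2}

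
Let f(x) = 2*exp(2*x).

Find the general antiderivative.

F(x) = exp(2*x) + C

Differentiate the proposed F(x) back; it has to land on f(x) exactly.
Check: d/dx[exp(2*x)] = 2*exp(2*x) = f(x).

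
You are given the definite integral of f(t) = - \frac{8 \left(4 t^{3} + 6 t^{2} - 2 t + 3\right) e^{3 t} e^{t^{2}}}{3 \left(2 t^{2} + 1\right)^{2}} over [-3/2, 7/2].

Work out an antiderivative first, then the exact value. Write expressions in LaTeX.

f has the shape u'v + uv' for u = - \frac{4}{3 \left(t^{2} + \frac{1}{2}\right)} and v = e^{t^{2} + 3 t} — it is the derivative of the product u*v.
F(t) = - \frac{4 e^{t^{2} + 3 t}}{3 \left(t^{2} + \frac{1}{2}\right)} is an antiderivative of f.
Check: d/dt[- \frac{4 e^{t^{2} + 3 t}}{3 \left(t^{2} + \frac{1}{2}\right)}] = \frac{- 32 t^{3} e^{3 t} e^{t^{2}} - 48 t^{2} e^{3 t} e^{t^{2}} + 16 t e^{3 t} e^{t^{2}} - 24 e^{3 t} e^{t^{2}}}{12 t^{4} + 12 t^{2} + 3}, which equals f(t).
F(7/2) = - \frac{16 e^{\frac{91}{4}}}{153}; F(-3/2) = - \frac{16}{33 e^{\frac{9}{4}}}.
Integral = F(7/2) - F(-3/2) = - \frac{16 e^{\frac{91}{4}}}{153} + \frac{16}{33 e^{\frac{9}{4}}}.

Antiderivative: F(t) = - \frac{4 e^{t^{2} + 3 t}}{3 \left(t^{2} + \frac{1}{2}\right)}; value = - \frac{16 e^{\frac{91}{4}}}{153} + \frac{16}{33 e^{\frac{9}{4}}}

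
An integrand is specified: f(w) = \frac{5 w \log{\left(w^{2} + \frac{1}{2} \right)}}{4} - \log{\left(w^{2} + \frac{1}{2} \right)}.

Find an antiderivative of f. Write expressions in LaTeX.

An antiderivative is F(w) = - \frac{5 w^{2}}{8} + 2 w + \left(\frac{5 w^{2}}{8} - w\right) \log{\left(w^{2} + \frac{1}{2} \right)} + \frac{5 \log{\left(w^{2} + \frac{1}{2} \right)}}{16} - \sqrt{2} \operatorname{atan}{\left(\sqrt{2} w \right)}.

The integrand splits into summands that can be handled one at a time.
Check: d/dw[- \frac{5 w^{2}}{8} + 2 w + \left(\frac{5 w^{2}}{8} - w\right) \log{\left(w^{2} + \frac{1}{2} \right)} + \frac{5 \log{\left(w^{2} + \frac{1}{2} \right)}}{16} - \sqrt{2} \operatorname{atan}{\left(\sqrt{2} w \right)}] = \frac{5 w \log{\left(w^{2} + \frac{1}{2} \right)}}{4} - \log{\left(w^{2} + \frac{1}{2} \right)} = f(w).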